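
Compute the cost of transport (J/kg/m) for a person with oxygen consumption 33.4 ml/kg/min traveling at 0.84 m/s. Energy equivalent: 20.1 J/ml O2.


Power per kg = VO2 * 20.1 / 60
Power per kg = 33.4 * 20.1 / 60 = 11.1890 W/kg
Cost = power_per_kg / speed
Cost = 11.1890 / 0.84
Cost = 13.3202


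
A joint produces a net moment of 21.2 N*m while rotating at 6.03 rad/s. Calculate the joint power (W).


P = M * omega
P = 21.2 * 6.03
P = 127.8360


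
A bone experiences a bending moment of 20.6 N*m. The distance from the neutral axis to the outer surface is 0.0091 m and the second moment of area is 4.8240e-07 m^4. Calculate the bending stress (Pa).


sigma = M * c / I
sigma = 20.6 * 0.0091 / 4.8240e-07
M * c = 0.1875
sigma = 388598.6733


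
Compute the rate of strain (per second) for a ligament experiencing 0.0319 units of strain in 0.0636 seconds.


strain_rate = delta_strain / delta_t
strain_rate = 0.0319 / 0.0636
strain_rate = 0.5016


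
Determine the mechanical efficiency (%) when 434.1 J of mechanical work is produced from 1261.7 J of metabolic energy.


eta = (W_mech / E_meta) * 100
eta = (434.1 / 1261.7) * 100
ratio = 0.3441
eta = 34.4060


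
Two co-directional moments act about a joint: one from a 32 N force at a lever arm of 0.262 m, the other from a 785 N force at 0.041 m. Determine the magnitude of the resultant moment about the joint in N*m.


M = F1 * d1 + F2 * d2
M = 32 * 0.262 + 785 * 0.041
M = 8.3840 + 32.1850
M = 40.5690


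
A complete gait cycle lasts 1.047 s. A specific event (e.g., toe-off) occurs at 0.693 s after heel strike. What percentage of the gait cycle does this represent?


pct = (event_time / cycle_time) * 100
pct = (0.693 / 1.047) * 100
ratio = 0.6619
pct = 66.1891


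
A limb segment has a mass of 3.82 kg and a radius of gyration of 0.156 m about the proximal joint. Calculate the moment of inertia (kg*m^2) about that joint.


I = m * k^2
I = 3.82 * 0.156^2
k^2 = 0.0243
I = 0.0930


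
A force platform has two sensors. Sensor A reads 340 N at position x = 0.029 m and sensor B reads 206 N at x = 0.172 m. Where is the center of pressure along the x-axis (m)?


COP_x = (F1*x1 + F2*x2) / (F1 + F2)
COP_x = (340*0.029 + 206*0.172) / (340 + 206)
Numerator = 45.2920
Denominator = 546
COP_x = 0.0830


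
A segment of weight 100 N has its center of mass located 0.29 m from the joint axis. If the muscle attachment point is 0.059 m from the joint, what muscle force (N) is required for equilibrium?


F_muscle = W * d_load / d_muscle
F_muscle = 100 * 0.29 / 0.059
Numerator = 29.0000
F_muscle = 491.5254


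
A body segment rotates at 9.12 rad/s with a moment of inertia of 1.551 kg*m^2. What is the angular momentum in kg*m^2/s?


L = I * omega
L = 1.551 * 9.12
L = 14.1451


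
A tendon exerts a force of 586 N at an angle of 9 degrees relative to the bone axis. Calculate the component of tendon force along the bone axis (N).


F_eff = F_tendon * cos(theta)
theta = 9 deg = 0.1571 rad
cos(theta) = 0.9877
F_eff = 586 * 0.9877
F_eff = 578.7854


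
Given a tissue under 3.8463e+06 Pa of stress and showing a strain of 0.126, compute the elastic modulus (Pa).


E = stress / strain
E = 3.8463e+06 / 0.126
E = 3.0526e+07


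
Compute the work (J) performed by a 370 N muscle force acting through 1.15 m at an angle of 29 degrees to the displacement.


W = F * d * cos(theta)
theta = 29 deg = 0.5061 rad
cos(theta) = 0.8746
W = 370 * 1.15 * 0.8746
W = 372.1507


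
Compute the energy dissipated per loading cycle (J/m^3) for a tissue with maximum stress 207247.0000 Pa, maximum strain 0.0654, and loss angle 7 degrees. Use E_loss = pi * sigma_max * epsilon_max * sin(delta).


E_loss = pi * sigma_max * epsilon_max * sin(delta)
delta = 7 deg = 0.1222 rad
sin(delta) = 0.1219
E_loss = pi * 207247.0000 * 0.0654 * 0.1219
E_loss = 5189.3187


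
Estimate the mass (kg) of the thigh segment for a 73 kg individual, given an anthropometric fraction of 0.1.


m_segment = body_mass * fraction
m_segment = 73 * 0.1
m_segment = 7.3000


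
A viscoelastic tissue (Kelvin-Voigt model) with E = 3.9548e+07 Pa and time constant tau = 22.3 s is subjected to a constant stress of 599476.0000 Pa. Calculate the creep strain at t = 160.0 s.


epsilon(t) = (sigma/E) * (1 - exp(-t/tau))
sigma/E = 599476.0000 / 3.9548e+07 = 0.0152
exp(-t/tau) = exp(-160.0 / 22.3) = 7.6557e-04
epsilon = 0.0152 * (1 - 7.6557e-04)
epsilon = 0.0151


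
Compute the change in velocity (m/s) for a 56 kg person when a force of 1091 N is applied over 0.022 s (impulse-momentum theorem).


J = F * dt = 1091 * 0.022 = 24.0020 N*s
delta_v = J / m
delta_v = 24.0020 / 56
delta_v = 0.4286


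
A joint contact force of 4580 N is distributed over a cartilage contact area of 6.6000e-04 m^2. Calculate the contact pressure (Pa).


P = F / A
P = 4580 / 6.6000e-04
P = 6.9394e+06


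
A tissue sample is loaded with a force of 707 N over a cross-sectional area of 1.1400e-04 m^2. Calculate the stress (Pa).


stress = F / A
stress = 707 / 1.1400e-04
stress = 6.2018e+06


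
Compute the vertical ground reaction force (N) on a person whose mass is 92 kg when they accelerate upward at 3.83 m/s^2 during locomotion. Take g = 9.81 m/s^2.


GRF = m * (g + a)
GRF = 92 * (9.81 + 3.83)
GRF = 92 * 13.6400
GRF = 1254.8800


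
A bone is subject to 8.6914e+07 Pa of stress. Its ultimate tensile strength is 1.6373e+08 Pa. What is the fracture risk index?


FRI = applied / ultimate
FRI = 8.6914e+07 / 1.6373e+08
FRI = 0.5308


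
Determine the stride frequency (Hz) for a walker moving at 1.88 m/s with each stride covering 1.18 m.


f = v / stride_length
f = 1.88 / 1.18
f = 1.5932


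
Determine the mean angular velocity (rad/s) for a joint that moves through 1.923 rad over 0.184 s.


omega = delta_theta / delta_t
omega = 1.923 / 0.184
omega = 10.4511


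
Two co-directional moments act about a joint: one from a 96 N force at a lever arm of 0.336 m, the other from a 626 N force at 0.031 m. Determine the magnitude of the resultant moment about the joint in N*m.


M = F1 * d1 + F2 * d2
M = 96 * 0.336 + 626 * 0.031
M = 32.2560 + 19.4060
M = 51.6620


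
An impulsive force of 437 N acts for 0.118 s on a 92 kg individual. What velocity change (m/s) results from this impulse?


J = F * dt = 437 * 0.118 = 51.5660 N*s
delta_v = J / m
delta_v = 51.5660 / 92
delta_v = 0.5605


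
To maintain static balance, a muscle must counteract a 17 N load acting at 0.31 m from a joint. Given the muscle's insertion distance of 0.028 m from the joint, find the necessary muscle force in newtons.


F_muscle = W * d_load / d_muscle
F_muscle = 17 * 0.31 / 0.028
Numerator = 5.2700
F_muscle = 188.2143


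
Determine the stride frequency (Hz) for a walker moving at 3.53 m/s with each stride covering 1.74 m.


f = v / stride_length
f = 3.53 / 1.74
f = 2.0287


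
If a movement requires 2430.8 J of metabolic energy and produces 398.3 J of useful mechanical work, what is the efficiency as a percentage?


eta = (W_mech / E_meta) * 100
eta = (398.3 / 2430.8) * 100
ratio = 0.1639
eta = 16.3856


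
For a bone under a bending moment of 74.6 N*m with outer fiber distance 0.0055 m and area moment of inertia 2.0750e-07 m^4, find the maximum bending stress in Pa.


sigma = M * c / I
sigma = 74.6 * 0.0055 / 2.0750e-07
M * c = 0.4103
sigma = 1.9773e+06


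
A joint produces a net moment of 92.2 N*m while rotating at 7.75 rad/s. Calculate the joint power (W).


P = M * omega
P = 92.2 * 7.75
P = 714.5500


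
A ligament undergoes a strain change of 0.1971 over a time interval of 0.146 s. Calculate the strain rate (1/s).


strain_rate = delta_strain / delta_t
strain_rate = 0.1971 / 0.146
strain_rate = 1.3500


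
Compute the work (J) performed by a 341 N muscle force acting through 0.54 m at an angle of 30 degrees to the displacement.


W = F * d * cos(theta)
theta = 30 deg = 0.5236 rad
cos(theta) = 0.8660
W = 341 * 0.54 * 0.8660
W = 159.4699


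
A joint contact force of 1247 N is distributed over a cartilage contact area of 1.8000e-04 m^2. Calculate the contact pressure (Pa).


P = F / A
P = 1247 / 1.8000e-04
P = 6.9278e+06


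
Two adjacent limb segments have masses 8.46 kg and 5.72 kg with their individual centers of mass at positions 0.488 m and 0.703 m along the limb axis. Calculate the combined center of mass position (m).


COM = (m1*x1 + m2*x2) / (m1 + m2)
COM = (8.46*0.488 + 5.72*0.703) / (8.46 + 5.72)
Numerator = 8.1496
Denominator = 14.1800
COM = 0.5747


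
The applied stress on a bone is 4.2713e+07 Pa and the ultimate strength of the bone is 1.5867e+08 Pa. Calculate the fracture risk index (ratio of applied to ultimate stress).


FRI = applied / ultimate
FRI = 4.2713e+07 / 1.5867e+08
FRI = 0.2692


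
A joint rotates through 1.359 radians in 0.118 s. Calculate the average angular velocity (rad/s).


omega = delta_theta / delta_t
omega = 1.359 / 0.118
omega = 11.5169


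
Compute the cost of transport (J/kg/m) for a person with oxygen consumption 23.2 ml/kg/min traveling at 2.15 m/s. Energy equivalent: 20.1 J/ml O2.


Power per kg = VO2 * 20.1 / 60
Power per kg = 23.2 * 20.1 / 60 = 7.7720 W/kg
Cost = power_per_kg / speed
Cost = 7.7720 / 2.15
Cost = 3.6149


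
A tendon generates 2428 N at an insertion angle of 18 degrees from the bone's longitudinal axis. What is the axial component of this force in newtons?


F_eff = F_tendon * cos(theta)
theta = 18 deg = 0.3142 rad
cos(theta) = 0.9511
F_eff = 2428 * 0.9511
F_eff = 2309.1652


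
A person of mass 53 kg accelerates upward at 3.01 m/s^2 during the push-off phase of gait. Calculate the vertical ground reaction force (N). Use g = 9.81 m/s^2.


GRF = m * (g + a)
GRF = 53 * (9.81 + 3.01)
GRF = 53 * 12.8200
GRF = 679.4600


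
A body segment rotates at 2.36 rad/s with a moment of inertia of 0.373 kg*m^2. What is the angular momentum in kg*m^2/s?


L = I * omega
L = 0.373 * 2.36
L = 0.8803


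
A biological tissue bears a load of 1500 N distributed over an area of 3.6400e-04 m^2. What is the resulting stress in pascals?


stress = F / A
stress = 1500 / 3.6400e-04
stress = 4.1209e+06


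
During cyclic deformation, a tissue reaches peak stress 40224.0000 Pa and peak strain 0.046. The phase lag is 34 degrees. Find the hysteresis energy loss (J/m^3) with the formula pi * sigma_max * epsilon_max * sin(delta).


E_loss = pi * sigma_max * epsilon_max * sin(delta)
delta = 34 deg = 0.5934 rad
sin(delta) = 0.5592
E_loss = pi * 40224.0000 * 0.046 * 0.5592
E_loss = 3250.5332


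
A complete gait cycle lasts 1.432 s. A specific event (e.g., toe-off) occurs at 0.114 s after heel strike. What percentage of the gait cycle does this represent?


pct = (event_time / cycle_time) * 100
pct = (0.114 / 1.432) * 100
ratio = 0.0796
pct = 7.9609


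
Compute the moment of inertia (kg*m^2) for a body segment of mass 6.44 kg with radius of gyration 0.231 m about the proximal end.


I = m * k^2
I = 6.44 * 0.231^2
k^2 = 0.0534
I = 0.3436


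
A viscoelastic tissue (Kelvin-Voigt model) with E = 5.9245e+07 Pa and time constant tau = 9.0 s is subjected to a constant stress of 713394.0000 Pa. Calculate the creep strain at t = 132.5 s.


epsilon(t) = (sigma/E) * (1 - exp(-t/tau))
sigma/E = 713394.0000 / 5.9245e+07 = 0.0120
exp(-t/tau) = exp(-132.5 / 9.0) = 4.0385e-07
epsilon = 0.0120 * (1 - 4.0385e-07)
epsilon = 0.0120


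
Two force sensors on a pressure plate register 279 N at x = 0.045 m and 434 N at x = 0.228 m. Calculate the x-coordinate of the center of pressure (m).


COP_x = (F1*x1 + F2*x2) / (F1 + F2)
COP_x = (279*0.045 + 434*0.228) / (279 + 434)
Numerator = 111.5070
Denominator = 713
COP_x = 0.1564


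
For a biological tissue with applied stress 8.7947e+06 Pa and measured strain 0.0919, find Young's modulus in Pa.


E = stress / strain
E = 8.7947e+06 / 0.0919
E = 9.5699e+07


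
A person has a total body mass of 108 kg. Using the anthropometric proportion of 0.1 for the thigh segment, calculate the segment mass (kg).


m_segment = body_mass * fraction
m_segment = 108 * 0.1
m_segment = 10.8000


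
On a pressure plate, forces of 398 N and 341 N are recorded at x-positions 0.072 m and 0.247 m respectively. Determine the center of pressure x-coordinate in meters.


COP_x = (F1*x1 + F2*x2) / (F1 + F2)
COP_x = (398*0.072 + 341*0.247) / (398 + 341)
Numerator = 112.8830
Denominator = 739
COP_x = 0.1528


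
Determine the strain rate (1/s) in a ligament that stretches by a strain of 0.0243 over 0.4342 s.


strain_rate = delta_strain / delta_t
strain_rate = 0.0243 / 0.4342
strain_rate = 0.0560


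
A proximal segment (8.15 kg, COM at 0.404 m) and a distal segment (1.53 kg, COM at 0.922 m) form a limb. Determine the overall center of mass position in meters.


COM = (m1*x1 + m2*x2) / (m1 + m2)
COM = (8.15*0.404 + 1.53*0.922) / (8.15 + 1.53)
Numerator = 4.7033
Denominator = 9.6800
COM = 0.4859


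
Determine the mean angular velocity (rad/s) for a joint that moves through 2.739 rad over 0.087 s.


omega = delta_theta / delta_t
omega = 2.739 / 0.087
omega = 31.4828


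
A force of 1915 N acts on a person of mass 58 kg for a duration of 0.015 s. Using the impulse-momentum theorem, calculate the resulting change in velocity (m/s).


J = F * dt = 1915 * 0.015 = 28.7250 N*s
delta_v = J / m
delta_v = 28.7250 / 58
delta_v = 0.4953


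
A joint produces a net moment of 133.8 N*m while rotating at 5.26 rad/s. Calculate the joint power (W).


P = M * omega
P = 133.8 * 5.26
P = 703.7880


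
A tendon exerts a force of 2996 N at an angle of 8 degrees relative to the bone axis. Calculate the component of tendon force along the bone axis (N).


F_eff = F_tendon * cos(theta)
theta = 8 deg = 0.1396 rad
cos(theta) = 0.9903
F_eff = 2996 * 0.9903
F_eff = 2966.8431


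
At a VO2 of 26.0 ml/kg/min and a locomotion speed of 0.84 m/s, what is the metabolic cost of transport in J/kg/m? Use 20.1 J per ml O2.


Power per kg = VO2 * 20.1 / 60
Power per kg = 26.0 * 20.1 / 60 = 8.7100 W/kg
Cost = power_per_kg / speed
Cost = 8.7100 / 0.84
Cost = 10.3690


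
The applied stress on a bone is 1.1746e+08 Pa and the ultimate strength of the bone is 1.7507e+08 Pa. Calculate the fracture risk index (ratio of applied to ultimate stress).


FRI = applied / ultimate
FRI = 1.1746e+08 / 1.7507e+08
FRI = 0.6709


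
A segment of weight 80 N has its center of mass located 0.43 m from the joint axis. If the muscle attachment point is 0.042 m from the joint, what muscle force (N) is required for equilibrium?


F_muscle = W * d_load / d_muscle
F_muscle = 80 * 0.43 / 0.042
Numerator = 34.4000
F_muscle = 819.0476


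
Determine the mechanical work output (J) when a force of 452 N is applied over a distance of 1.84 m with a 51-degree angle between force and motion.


W = F * d * cos(theta)
theta = 51 deg = 0.8901 rad
cos(theta) = 0.6293
W = 452 * 1.84 * 0.6293
W = 523.3932


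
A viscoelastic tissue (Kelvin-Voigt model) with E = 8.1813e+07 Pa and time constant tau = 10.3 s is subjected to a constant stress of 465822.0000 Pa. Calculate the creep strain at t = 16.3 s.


epsilon(t) = (sigma/E) * (1 - exp(-t/tau))
sigma/E = 465822.0000 / 8.1813e+07 = 0.0057
exp(-t/tau) = exp(-16.3 / 10.3) = 0.2055
epsilon = 0.0057 * (1 - 0.2055)
epsilon = 0.0045


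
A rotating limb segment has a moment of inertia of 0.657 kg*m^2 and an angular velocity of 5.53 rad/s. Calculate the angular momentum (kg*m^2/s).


L = I * omega
L = 0.657 * 5.53
L = 3.6332


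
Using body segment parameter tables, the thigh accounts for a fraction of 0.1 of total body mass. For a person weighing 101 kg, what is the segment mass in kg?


m_segment = body_mass * fraction
m_segment = 101 * 0.1
m_segment = 10.1000


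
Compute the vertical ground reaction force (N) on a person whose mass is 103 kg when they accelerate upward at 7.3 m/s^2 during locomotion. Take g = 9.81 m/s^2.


GRF = m * (g + a)
GRF = 103 * (9.81 + 7.3)
GRF = 103 * 17.1100
GRF = 1762.3300


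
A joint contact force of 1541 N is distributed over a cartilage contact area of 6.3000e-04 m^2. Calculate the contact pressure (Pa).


P = F / A
P = 1541 / 6.3000e-04
P = 2.4460e+06


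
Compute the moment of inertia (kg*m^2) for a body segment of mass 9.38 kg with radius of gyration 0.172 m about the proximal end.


I = m * k^2
I = 9.38 * 0.172^2
k^2 = 0.0296
I = 0.2775


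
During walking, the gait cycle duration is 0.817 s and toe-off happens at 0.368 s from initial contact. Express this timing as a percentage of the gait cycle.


pct = (event_time / cycle_time) * 100
pct = (0.368 / 0.817) * 100
ratio = 0.4504
pct = 45.0428


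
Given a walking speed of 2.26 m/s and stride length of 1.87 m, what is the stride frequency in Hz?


f = v / stride_length
f = 2.26 / 1.87
f = 1.2086


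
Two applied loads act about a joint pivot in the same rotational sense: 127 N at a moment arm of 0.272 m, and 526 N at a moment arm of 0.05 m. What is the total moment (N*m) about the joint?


M = F1 * d1 + F2 * d2
M = 127 * 0.272 + 526 * 0.05
M = 34.5440 + 26.3000
M = 60.8440


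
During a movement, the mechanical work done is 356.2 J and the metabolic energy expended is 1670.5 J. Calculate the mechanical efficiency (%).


eta = (W_mech / E_meta) * 100
eta = (356.2 / 1670.5) * 100
ratio = 0.2132
eta = 21.3230


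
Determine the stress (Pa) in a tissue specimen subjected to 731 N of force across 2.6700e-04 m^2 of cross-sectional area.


stress = F / A
stress = 731 / 2.6700e-04
stress = 2.7378e+06


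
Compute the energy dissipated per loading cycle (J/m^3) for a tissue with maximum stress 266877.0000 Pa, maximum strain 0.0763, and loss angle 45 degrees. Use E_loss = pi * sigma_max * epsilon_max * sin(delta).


E_loss = pi * sigma_max * epsilon_max * sin(delta)
delta = 45 deg = 0.7854 rad
sin(delta) = 0.7071
E_loss = pi * 266877.0000 * 0.0763 * 0.7071
E_loss = 45234.5797


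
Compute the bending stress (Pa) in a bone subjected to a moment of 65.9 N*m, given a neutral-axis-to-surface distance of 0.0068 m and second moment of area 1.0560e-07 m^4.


sigma = M * c / I
sigma = 65.9 * 0.0068 / 1.0560e-07
M * c = 0.4481
sigma = 4.2436e+06


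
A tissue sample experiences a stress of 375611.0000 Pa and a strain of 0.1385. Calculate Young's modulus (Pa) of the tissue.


E = stress / strain
E = 375611.0000 / 0.1385
E = 2.7120e+06


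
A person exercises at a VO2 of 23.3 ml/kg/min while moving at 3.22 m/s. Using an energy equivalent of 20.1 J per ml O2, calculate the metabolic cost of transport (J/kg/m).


Power per kg = VO2 * 20.1 / 60
Power per kg = 23.3 * 20.1 / 60 = 7.8055 W/kg
Cost = power_per_kg / speed
Cost = 7.8055 / 3.22
Cost = 2.4241


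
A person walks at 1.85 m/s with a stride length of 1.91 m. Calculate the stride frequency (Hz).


f = v / stride_length
f = 1.85 / 1.91
f = 0.9686


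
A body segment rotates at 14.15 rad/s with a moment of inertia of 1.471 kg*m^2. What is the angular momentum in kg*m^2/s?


L = I * omega
L = 1.471 * 14.15
L = 20.8147


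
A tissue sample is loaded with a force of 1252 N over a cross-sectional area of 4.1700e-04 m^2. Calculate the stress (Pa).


stress = F / A
stress = 1252 / 4.1700e-04
stress = 3.0024e+06


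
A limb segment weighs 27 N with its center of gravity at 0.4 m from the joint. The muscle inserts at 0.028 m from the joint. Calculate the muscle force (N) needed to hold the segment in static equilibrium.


F_muscle = W * d_load / d_muscle
F_muscle = 27 * 0.4 / 0.028
Numerator = 10.8000
F_muscle = 385.7143


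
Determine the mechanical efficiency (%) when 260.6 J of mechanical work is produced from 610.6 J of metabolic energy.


eta = (W_mech / E_meta) * 100
eta = (260.6 / 610.6) * 100
ratio = 0.4268
eta = 42.6793


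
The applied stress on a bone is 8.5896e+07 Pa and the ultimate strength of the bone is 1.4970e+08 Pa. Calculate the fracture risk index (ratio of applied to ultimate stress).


FRI = applied / ultimate
FRI = 8.5896e+07 / 1.4970e+08
FRI = 0.5738


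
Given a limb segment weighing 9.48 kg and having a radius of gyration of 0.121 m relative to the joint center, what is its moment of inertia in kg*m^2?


I = m * k^2
I = 9.48 * 0.121^2
k^2 = 0.0146
I = 0.1388


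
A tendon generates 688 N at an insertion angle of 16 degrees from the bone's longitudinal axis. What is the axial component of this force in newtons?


F_eff = F_tendon * cos(theta)
theta = 16 deg = 0.2793 rad
cos(theta) = 0.9613
F_eff = 688 * 0.9613
F_eff = 661.3480


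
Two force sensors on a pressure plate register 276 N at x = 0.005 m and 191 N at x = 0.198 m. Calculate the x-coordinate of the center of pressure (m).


COP_x = (F1*x1 + F2*x2) / (F1 + F2)
COP_x = (276*0.005 + 191*0.198) / (276 + 191)
Numerator = 39.1980
Denominator = 467
COP_x = 0.0839


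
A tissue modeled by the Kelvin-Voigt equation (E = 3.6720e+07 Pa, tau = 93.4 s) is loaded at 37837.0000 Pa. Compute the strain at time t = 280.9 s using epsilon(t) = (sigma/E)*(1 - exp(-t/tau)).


epsilon(t) = (sigma/E) * (1 - exp(-t/tau))
sigma/E = 37837.0000 / 3.6720e+07 = 0.0010
exp(-t/tau) = exp(-280.9 / 93.4) = 0.0494
epsilon = 0.0010 * (1 - 0.0494)
epsilon = 9.7950e-04


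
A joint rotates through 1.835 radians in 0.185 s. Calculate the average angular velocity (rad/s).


omega = delta_theta / delta_t
omega = 1.835 / 0.185
omega = 9.9189


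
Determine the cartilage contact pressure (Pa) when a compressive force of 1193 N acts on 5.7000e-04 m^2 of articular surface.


P = F / A
P = 1193 / 5.7000e-04
P = 2.0930e+06


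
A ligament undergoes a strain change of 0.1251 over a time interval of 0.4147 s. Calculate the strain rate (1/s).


strain_rate = delta_strain / delta_t
strain_rate = 0.1251 / 0.4147
strain_rate = 0.3017


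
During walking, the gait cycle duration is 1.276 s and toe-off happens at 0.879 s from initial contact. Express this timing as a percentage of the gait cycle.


pct = (event_time / cycle_time) * 100
pct = (0.879 / 1.276) * 100
ratio = 0.6889
pct = 68.8871


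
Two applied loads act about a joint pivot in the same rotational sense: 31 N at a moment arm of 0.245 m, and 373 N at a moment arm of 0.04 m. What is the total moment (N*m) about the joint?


M = F1 * d1 + F2 * d2
M = 31 * 0.245 + 373 * 0.04
M = 7.5950 + 14.9200
M = 22.5150


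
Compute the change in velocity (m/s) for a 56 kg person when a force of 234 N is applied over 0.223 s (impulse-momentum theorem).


J = F * dt = 234 * 0.223 = 52.1820 N*s
delta_v = J / m
delta_v = 52.1820 / 56
delta_v = 0.9318


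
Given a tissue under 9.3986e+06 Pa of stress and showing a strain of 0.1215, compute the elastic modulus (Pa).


E = stress / strain
E = 9.3986e+06 / 0.1215
E = 7.7355e+07


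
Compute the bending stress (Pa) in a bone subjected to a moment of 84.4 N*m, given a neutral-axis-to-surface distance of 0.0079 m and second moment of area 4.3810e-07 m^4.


sigma = M * c / I
sigma = 84.4 * 0.0079 / 4.3810e-07
M * c = 0.6668
sigma = 1.5219e+06


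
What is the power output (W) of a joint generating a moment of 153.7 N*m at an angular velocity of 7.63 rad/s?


P = M * omega
P = 153.7 * 7.63
P = 1172.7310


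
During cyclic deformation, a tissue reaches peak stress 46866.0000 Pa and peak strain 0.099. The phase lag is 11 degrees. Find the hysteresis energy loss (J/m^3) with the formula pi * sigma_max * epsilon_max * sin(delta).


E_loss = pi * sigma_max * epsilon_max * sin(delta)
delta = 11 deg = 0.1920 rad
sin(delta) = 0.1908
E_loss = pi * 46866.0000 * 0.099 * 0.1908
E_loss = 2781.2613


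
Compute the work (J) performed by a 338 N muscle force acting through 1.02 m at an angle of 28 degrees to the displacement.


W = F * d * cos(theta)
theta = 28 deg = 0.4887 rad
cos(theta) = 0.8829
W = 338 * 1.02 * 0.8829
W = 304.4050


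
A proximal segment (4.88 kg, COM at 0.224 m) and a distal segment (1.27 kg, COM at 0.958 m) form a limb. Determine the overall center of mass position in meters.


COM = (m1*x1 + m2*x2) / (m1 + m2)
COM = (4.88*0.224 + 1.27*0.958) / (4.88 + 1.27)
Numerator = 2.3098
Denominator = 6.1500
COM = 0.3756


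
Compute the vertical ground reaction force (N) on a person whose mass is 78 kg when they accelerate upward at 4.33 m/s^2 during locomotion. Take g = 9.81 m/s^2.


GRF = m * (g + a)
GRF = 78 * (9.81 + 4.33)
GRF = 78 * 14.1400
GRF = 1102.9200


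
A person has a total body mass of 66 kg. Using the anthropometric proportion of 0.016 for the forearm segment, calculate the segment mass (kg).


m_segment = body_mass * fraction
m_segment = 66 * 0.016
m_segment = 1.0560


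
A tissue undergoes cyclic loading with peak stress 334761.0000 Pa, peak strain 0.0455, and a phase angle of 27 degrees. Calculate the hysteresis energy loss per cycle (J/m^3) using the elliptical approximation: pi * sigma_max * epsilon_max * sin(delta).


E_loss = pi * sigma_max * epsilon_max * sin(delta)
delta = 27 deg = 0.4712 rad
sin(delta) = 0.4540
E_loss = pi * 334761.0000 * 0.0455 * 0.4540
E_loss = 21724.1549


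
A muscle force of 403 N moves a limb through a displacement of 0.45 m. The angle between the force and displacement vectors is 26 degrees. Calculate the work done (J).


W = F * d * cos(theta)
theta = 26 deg = 0.4538 rad
cos(theta) = 0.8988
W = 403 * 0.45 * 0.8988
W = 162.9963


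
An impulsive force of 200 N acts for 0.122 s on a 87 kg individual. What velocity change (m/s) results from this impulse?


J = F * dt = 200 * 0.122 = 24.4000 N*s
delta_v = J / m
delta_v = 24.4000 / 87
delta_v = 0.2805


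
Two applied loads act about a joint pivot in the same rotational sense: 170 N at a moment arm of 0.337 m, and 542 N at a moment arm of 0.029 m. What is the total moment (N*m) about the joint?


M = F1 * d1 + F2 * d2
M = 170 * 0.337 + 542 * 0.029
M = 57.2900 + 15.7180
M = 73.0080


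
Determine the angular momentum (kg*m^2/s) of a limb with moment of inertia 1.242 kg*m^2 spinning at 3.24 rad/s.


L = I * omega
L = 1.242 * 3.24
L = 4.0241


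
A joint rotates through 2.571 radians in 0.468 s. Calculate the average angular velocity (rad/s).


omega = delta_theta / delta_t
omega = 2.571 / 0.468
omega = 5.4936


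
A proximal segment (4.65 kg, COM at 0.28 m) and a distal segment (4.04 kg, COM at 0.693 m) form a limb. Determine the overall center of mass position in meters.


COM = (m1*x1 + m2*x2) / (m1 + m2)
COM = (4.65*0.28 + 4.04*0.693) / (4.65 + 4.04)
Numerator = 4.1017
Denominator = 8.6900
COM = 0.4720


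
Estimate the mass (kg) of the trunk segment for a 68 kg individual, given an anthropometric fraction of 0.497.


m_segment = body_mass * fraction
m_segment = 68 * 0.497
m_segment = 33.7960


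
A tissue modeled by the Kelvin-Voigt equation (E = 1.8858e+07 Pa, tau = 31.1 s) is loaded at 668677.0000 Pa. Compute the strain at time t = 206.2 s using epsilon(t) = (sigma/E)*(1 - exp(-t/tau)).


epsilon(t) = (sigma/E) * (1 - exp(-t/tau))
sigma/E = 668677.0000 / 1.8858e+07 = 0.0355
exp(-t/tau) = exp(-206.2 / 31.1) = 0.0013
epsilon = 0.0355 * (1 - 0.0013)
epsilon = 0.0354


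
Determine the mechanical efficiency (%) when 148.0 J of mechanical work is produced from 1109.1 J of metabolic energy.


eta = (W_mech / E_meta) * 100
eta = (148.0 / 1109.1) * 100
ratio = 0.1334
eta = 13.3442


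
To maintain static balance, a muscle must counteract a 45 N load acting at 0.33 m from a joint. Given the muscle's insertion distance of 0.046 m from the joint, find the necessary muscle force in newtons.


F_muscle = W * d_load / d_muscle
F_muscle = 45 * 0.33 / 0.046
Numerator = 14.8500
F_muscle = 322.8261


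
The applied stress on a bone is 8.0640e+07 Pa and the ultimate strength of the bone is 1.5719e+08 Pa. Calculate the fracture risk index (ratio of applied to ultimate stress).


FRI = applied / ultimate
FRI = 8.0640e+07 / 1.5719e+08
FRI = 0.5130


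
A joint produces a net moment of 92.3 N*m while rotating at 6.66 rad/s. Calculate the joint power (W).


P = M * omega
P = 92.3 * 6.66
P = 614.7180


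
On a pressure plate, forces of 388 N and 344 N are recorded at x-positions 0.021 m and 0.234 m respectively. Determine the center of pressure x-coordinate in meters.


COP_x = (F1*x1 + F2*x2) / (F1 + F2)
COP_x = (388*0.021 + 344*0.234) / (388 + 344)
Numerator = 88.6440
Denominator = 732
COP_x = 0.1211


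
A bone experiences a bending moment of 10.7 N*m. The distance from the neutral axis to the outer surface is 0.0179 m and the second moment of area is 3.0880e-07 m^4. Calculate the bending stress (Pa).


sigma = M * c / I
sigma = 10.7 * 0.0179 / 3.0880e-07
M * c = 0.1915
sigma = 620239.6373


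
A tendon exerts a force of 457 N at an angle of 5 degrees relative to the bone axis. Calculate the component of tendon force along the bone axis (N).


F_eff = F_tendon * cos(theta)
theta = 5 deg = 0.0873 rad
cos(theta) = 0.9962
F_eff = 457 * 0.9962
F_eff = 455.2610


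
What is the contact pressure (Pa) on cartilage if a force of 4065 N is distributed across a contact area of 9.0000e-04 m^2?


P = F / A
P = 4065 / 9.0000e-04
P = 4.5167e+06


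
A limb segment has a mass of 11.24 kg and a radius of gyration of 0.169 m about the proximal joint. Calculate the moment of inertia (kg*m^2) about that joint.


I = m * k^2
I = 11.24 * 0.169^2
k^2 = 0.0286
I = 0.3210


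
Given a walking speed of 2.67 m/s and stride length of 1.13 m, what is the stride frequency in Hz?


f = v / stride_length
f = 2.67 / 1.13
f = 2.3628


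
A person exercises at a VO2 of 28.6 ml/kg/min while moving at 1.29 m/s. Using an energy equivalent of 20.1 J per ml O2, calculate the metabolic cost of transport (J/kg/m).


Power per kg = VO2 * 20.1 / 60
Power per kg = 28.6 * 20.1 / 60 = 9.5810 W/kg
Cost = power_per_kg / speed
Cost = 9.5810 / 1.29
Cost = 7.4271


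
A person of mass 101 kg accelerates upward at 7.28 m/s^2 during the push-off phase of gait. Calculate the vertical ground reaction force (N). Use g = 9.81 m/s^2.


GRF = m * (g + a)
GRF = 101 * (9.81 + 7.28)
GRF = 101 * 17.0900
GRF = 1726.0900


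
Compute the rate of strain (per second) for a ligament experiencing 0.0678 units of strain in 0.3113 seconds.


strain_rate = delta_strain / delta_t
strain_rate = 0.0678 / 0.3113
strain_rate = 0.2178


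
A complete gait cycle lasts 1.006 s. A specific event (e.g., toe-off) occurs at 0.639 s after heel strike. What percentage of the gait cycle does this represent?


pct = (event_time / cycle_time) * 100
pct = (0.639 / 1.006) * 100
ratio = 0.6352
pct = 63.5189


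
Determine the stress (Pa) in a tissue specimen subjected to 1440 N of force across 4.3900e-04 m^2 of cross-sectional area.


stress = F / A
stress = 1440 / 4.3900e-04
stress = 3.2802e+06


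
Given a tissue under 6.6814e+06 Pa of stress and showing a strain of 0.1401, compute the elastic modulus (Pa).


E = stress / strain
E = 6.6814e+06 / 0.1401
E = 4.7690e+07


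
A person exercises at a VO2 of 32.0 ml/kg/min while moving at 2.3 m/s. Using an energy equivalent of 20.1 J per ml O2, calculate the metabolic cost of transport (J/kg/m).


Power per kg = VO2 * 20.1 / 60
Power per kg = 32.0 * 20.1 / 60 = 10.7200 W/kg
Cost = power_per_kg / speed
Cost = 10.7200 / 2.3
Cost = 4.6609


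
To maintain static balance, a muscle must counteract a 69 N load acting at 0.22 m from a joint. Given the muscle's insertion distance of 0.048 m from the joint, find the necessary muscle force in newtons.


F_muscle = W * d_load / d_muscle
F_muscle = 69 * 0.22 / 0.048
Numerator = 15.1800
F_muscle = 316.2500


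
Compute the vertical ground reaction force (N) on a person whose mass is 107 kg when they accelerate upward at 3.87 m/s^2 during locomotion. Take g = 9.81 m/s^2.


GRF = m * (g + a)
GRF = 107 * (9.81 + 3.87)
GRF = 107 * 13.6800
GRF = 1463.7600


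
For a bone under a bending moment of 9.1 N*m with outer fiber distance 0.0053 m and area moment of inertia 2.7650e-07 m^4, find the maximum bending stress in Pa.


sigma = M * c / I
sigma = 9.1 * 0.0053 / 2.7650e-07
M * c = 0.0482
sigma = 174430.3797


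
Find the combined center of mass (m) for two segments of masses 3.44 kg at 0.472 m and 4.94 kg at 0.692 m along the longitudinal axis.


COM = (m1*x1 + m2*x2) / (m1 + m2)
COM = (3.44*0.472 + 4.94*0.692) / (3.44 + 4.94)
Numerator = 5.0422
Denominator = 8.3800
COM = 0.6017


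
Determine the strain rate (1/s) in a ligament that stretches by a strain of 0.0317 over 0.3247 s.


strain_rate = delta_strain / delta_t
strain_rate = 0.0317 / 0.3247
strain_rate = 0.0976


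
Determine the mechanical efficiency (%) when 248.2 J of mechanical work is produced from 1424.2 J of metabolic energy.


eta = (W_mech / E_meta) * 100
eta = (248.2 / 1424.2) * 100
ratio = 0.1743
eta = 17.4273


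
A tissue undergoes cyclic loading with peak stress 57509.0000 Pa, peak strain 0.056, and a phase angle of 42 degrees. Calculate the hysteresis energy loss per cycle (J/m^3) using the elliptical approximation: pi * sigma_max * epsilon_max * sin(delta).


E_loss = pi * sigma_max * epsilon_max * sin(delta)
delta = 42 deg = 0.7330 rad
sin(delta) = 0.6691
E_loss = pi * 57509.0000 * 0.056 * 0.6691
E_loss = 6769.9367


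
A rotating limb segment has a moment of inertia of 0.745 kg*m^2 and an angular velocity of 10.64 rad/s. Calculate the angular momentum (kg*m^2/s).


L = I * omega
L = 0.745 * 10.64
L = 7.9268


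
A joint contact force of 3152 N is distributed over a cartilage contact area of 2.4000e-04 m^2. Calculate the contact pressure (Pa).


P = F / A
P = 3152 / 2.4000e-04
P = 1.3133e+07


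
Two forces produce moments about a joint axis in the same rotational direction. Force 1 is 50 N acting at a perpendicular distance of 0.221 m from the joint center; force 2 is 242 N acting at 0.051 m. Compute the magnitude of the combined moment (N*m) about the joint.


M = F1 * d1 + F2 * d2
M = 50 * 0.221 + 242 * 0.051
M = 11.0500 + 12.3420
M = 23.3920


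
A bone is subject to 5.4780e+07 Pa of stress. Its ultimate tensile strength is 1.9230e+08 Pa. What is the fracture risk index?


FRI = applied / ultimate
FRI = 5.4780e+07 / 1.9230e+08
FRI = 0.2849


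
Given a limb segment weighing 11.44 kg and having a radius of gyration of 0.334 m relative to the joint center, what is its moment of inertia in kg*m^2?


I = m * k^2
I = 11.44 * 0.334^2
k^2 = 0.1116
I = 1.2762


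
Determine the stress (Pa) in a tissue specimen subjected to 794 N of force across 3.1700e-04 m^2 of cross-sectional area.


stress = F / A
stress = 794 / 3.1700e-04
stress = 2.5047e+06


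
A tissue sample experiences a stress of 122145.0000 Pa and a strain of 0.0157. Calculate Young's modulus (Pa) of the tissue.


E = stress / strain
E = 122145.0000 / 0.0157
E = 7.7799e+06


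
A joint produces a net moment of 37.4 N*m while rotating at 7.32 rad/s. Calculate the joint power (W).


P = M * omega
P = 37.4 * 7.32
P = 273.7680


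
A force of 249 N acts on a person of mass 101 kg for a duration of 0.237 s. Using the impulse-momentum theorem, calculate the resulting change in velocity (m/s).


J = F * dt = 249 * 0.237 = 59.0130 N*s
delta_v = J / m
delta_v = 59.0130 / 101
delta_v = 0.5843


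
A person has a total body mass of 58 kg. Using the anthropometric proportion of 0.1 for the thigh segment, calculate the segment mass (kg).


m_segment = body_mass * fraction
m_segment = 58 * 0.1
m_segment = 5.8000


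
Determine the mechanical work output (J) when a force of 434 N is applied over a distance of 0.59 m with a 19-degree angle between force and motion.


W = F * d * cos(theta)
theta = 19 deg = 0.3316 rad
cos(theta) = 0.9455
W = 434 * 0.59 * 0.9455
W = 242.1095


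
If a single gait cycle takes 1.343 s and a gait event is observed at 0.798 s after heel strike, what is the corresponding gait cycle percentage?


pct = (event_time / cycle_time) * 100
pct = (0.798 / 1.343) * 100
ratio = 0.5942
pct = 59.4192


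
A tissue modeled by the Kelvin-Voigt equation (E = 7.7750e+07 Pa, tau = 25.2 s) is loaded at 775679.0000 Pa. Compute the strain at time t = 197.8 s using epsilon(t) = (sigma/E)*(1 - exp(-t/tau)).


epsilon(t) = (sigma/E) * (1 - exp(-t/tau))
sigma/E = 775679.0000 / 7.7750e+07 = 0.0100
exp(-t/tau) = exp(-197.8 / 25.2) = 3.9006e-04
epsilon = 0.0100 * (1 - 3.9006e-04)
epsilon = 0.0100


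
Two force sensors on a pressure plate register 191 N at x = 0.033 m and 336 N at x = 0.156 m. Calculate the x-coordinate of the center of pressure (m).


COP_x = (F1*x1 + F2*x2) / (F1 + F2)
COP_x = (191*0.033 + 336*0.156) / (191 + 336)
Numerator = 58.7190
Denominator = 527
COP_x = 0.1114


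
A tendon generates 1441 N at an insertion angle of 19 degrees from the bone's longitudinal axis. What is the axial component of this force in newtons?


F_eff = F_tendon * cos(theta)
theta = 19 deg = 0.3316 rad
cos(theta) = 0.9455
F_eff = 1441 * 0.9455
F_eff = 1362.4923


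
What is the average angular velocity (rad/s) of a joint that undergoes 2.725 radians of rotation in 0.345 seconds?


omega = delta_theta / delta_t
omega = 2.725 / 0.345
omega = 7.8986


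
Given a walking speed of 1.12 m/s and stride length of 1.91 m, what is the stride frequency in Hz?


f = v / stride_length
f = 1.12 / 1.91
f = 0.5864


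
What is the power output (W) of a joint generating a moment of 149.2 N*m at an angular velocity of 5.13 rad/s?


P = M * omega
P = 149.2 * 5.13
P = 765.3960


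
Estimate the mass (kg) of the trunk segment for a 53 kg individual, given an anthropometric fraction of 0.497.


m_segment = body_mass * fraction
m_segment = 53 * 0.497
m_segment = 26.3410


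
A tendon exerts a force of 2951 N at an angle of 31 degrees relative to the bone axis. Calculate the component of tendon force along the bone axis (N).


F_eff = F_tendon * cos(theta)
theta = 31 deg = 0.5411 rad
cos(theta) = 0.8572
F_eff = 2951 * 0.8572
F_eff = 2529.5007


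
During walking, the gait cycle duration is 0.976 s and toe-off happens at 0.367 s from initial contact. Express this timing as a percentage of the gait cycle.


pct = (event_time / cycle_time) * 100
pct = (0.367 / 0.976) * 100
ratio = 0.3760
pct = 37.6025


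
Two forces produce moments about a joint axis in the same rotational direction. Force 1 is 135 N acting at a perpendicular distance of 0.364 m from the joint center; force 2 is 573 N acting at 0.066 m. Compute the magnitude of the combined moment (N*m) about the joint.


M = F1 * d1 + F2 * d2
M = 135 * 0.364 + 573 * 0.066
M = 49.1400 + 37.8180
M = 86.9580


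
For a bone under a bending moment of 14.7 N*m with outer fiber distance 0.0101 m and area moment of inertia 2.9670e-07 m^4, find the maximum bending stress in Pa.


sigma = M * c / I
sigma = 14.7 * 0.0101 / 2.9670e-07
M * c = 0.1485
sigma = 500404.4489


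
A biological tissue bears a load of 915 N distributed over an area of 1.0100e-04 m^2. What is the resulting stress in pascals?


stress = F / A
stress = 915 / 1.0100e-04
stress = 9.0594e+06


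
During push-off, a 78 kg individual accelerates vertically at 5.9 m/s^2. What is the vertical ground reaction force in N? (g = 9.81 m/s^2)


GRF = m * (g + a)
GRF = 78 * (9.81 + 5.9)
GRF = 78 * 15.7100
GRF = 1225.3800


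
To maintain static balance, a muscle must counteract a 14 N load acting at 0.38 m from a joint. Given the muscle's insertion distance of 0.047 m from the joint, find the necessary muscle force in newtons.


F_muscle = W * d_load / d_muscle
F_muscle = 14 * 0.38 / 0.047
Numerator = 5.3200
F_muscle = 113.1915


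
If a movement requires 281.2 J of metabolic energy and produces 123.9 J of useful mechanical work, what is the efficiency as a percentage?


eta = (W_mech / E_meta) * 100
eta = (123.9 / 281.2) * 100
ratio = 0.4406
eta = 44.0612
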